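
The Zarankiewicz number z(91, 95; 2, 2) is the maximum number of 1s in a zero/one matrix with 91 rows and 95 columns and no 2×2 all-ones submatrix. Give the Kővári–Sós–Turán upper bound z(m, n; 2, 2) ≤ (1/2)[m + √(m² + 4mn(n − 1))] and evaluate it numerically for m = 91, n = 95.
z(91, 95; 2, 2) ≤ (1/2)[91 + √(91² + 4·91·95·94)] = (1/2)[91 + √3258801] = 948.1075

Kővári–Sós–Turán: let r_1, ..., r_91 be the row sums and z = Σ r_i the total number of 1s. Each pair of columns can share at most one row with both entries 1 (else a 2×2 all-ones block appears), so Σ_i C(r_i, 2) ≤ C(95, 2) = 4465. By convexity Σ_i C(r_i, 2) ≥ 91·C(z/91, 2) = z(z − 91)/(2·91), giving z² − 91z − 91·95·94 ≤ 0 and hence z ≤ (1/2)[91 + √(8281 + 4·812630)] = (1/2)[91 + √3258801] ≈ (1/2)(91 + 1805.2149) = 948.1075.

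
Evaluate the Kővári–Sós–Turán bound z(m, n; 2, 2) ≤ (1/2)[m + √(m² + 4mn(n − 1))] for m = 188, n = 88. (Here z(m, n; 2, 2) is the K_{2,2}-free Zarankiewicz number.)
z(188, 88; 2, 2) ≤ (1/2)[188 + √(188² + 4·188·88·87)] = (1/2)[188 + √5792656] = 1297.3969

Kővári–Sós–Turán: let r_1, ..., r_188 be the row sums and z = Σ r_i the total number of 1s. Each pair of columns can share at most one row with both entries 1 (else a 2×2 all-ones block appears), so Σ_i C(r_i, 2) ≤ C(88, 2) = 3828. By convexity Σ_i C(r_i, 2) ≥ 188·C(z/188, 2) = z(z − 188)/(2·188), giving z² − 188z − 188·88·87 ≤ 0 and hence z ≤ (1/2)[188 + √(35344 + 4·1439328)] = (1/2)[188 + √5792656] ≈ (1/2)(188 + 2406.7937) = 1297.3969.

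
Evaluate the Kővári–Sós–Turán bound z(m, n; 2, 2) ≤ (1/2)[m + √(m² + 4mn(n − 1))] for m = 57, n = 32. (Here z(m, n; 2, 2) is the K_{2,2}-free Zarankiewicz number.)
z(57, 32; 2, 2) ≤ (1/2)[57 + √(57² + 4·57·32·31)] = (1/2)[57 + √229425] = 267.9916

Kővári–Sós–Turán: let r_1, ..., r_57 be the row sums and z = Σ r_i the total number of 1s. Each pair of columns can share at most one row with both entries 1 (else a 2×2 all-ones block appears), so Σ_i C(r_i, 2) ≤ C(32, 2) = 496. By convexity Σ_i C(r_i, 2) ≥ 57·C(z/57, 2) = z(z − 57)/(2·57), giving z² − 57z − 57·32·31 ≤ 0 and hence z ≤ (1/2)[57 + √(3249 + 4·56544)] = (1/2)[57 + √229425] ≈ (1/2)(57 + 478.9833) = 267.9916.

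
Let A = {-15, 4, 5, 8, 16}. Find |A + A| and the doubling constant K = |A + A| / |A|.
K = |A + A| / |A| = 15/5 = 3

Enumerate A + A = {a + b : a, b ∈ A}. With |A| = 5, there are |A|^2 = 25 ordered sum pairs; collecting distinct values, A + A = {-30, -11, -10, -7, 1, 8, 9, 10, 12, 13, 16, 20, 21, 24, 32}, so |A + A| = 15. Thus K = 15/5 = 3. For comparison, the minimum possible |A + A| over all 5-element sets is 2·5 − 1 = 9 (so min K = 9/5), attained only by arithmetic progressions.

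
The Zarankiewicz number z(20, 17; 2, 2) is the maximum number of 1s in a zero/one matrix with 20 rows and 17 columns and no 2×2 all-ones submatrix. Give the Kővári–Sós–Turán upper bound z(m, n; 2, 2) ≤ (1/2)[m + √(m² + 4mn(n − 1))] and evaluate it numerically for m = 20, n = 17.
z(20, 17; 2, 2) ≤ (1/2)[20 + √(20² + 4·20·17·16)] = (1/2)[20 + √22160] = 84.4312

Kővári–Sós–Turán: let r_1, ..., r_20 be the row sums and z = Σ r_i the total number of 1s. Each pair of columns can share at most one row with both entries 1 (else a 2×2 all-ones block appears), so Σ_i C(r_i, 2) ≤ C(17, 2) = 136. By convexity Σ_i C(r_i, 2) ≥ 20·C(z/20, 2) = z(z − 20)/(2·20), giving z² − 20z − 20·17·16 ≤ 0 and hence z ≤ (1/2)[20 + √(400 + 4·5440)] = (1/2)[20 + √22160] ≈ (1/2)(20 + 148.8624) = 84.4312.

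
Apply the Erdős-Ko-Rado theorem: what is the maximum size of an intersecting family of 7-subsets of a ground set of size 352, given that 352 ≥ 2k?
max |F| = C(351, 6) = 2488014510345

Erdős-Ko-Rado (1961): when n ≥ 2k, max |F| = C(n−1, k−1). The bound is attained by the star {A : i ∈ A} for any fixed i ∈ [n]. Here C(352−1, 7−1) = C(351, 6) = 2488014510345.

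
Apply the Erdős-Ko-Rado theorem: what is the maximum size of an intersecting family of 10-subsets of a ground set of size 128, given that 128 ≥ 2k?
max |F| = C(127, 9) = 17722355795375

The Erdős-Ko-Rado theorem states: for n ≥ 2k, an intersecting family of k-subsets of an n-element set has size at most C(n − 1, k − 1), with equality for 'star' families {A ⊆ [n] : |A| = k, i ∈ A} (fix an element i). For n = 128, k = 10: C(127, 9) = 17722355795375.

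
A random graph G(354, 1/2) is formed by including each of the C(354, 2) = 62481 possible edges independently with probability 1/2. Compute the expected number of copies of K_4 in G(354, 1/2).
E[# K_4] = C(354, 4) · (1/2)^C(4, 2) = 643304376 / 2^6 = 80413047/8 = 10051630.875

For each 4-subset S of vertices (there are C(354, 4) = 643304376 such S), let X_S = 1 if S induces a K_4 (all C(4, 2) = 6 edges present). Then P(X_S = 1) = (1/2)^6 = 1/64. By linearity of expectation, E[# K_4] = C(354, 4) · (1/2)^6 = 643304376 / 64 = 80413047/8 = 10051630.875.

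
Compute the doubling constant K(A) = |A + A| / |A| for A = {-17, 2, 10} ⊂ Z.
K = |A + A| / |A| = 6/3 = 2

Enumerate A + A = {a + b : a, b ∈ A}. With |A| = 3, there are |A|^2 = 9 ordered sum pairs; collecting distinct values, A + A = {-34, -15, -7, 4, 12, 20}, so |A + A| = 6. Thus K = 6/3 = 2. For comparison, the minimum possible |A + A| over all 3-element sets is 2·3 − 1 = 5 (so min K = 5/3), attained only by arithmetic progressions.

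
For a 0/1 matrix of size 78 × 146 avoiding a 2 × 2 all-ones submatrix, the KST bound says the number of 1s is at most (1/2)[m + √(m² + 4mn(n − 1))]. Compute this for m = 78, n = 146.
z(78, 146; 2, 2) ≤ (1/2)[78 + √(78² + 4·78·146·145)] = (1/2)[78 + √6611124] = 1324.6053

Kővári–Sós–Turán: let r_1, ..., r_78 be the row sums and z = Σ r_i the total number of 1s. Each pair of columns can share at most one row with both entries 1 (else a 2×2 all-ones block appears), so Σ_i C(r_i, 2) ≤ C(146, 2) = 10585. By convexity Σ_i C(r_i, 2) ≥ 78·C(z/78, 2) = z(z − 78)/(2·78), giving z² − 78z − 78·146·145 ≤ 0 and hence z ≤ (1/2)[78 + √(6084 + 4·1651260)] = (1/2)[78 + √6611124] ≈ (1/2)(78 + 2571.2106) = 1324.6053.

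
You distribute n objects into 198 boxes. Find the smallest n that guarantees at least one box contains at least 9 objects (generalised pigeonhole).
n = (9 − 1)·198 + 1 = 1585

By the generalised pigeonhole principle, to guarantee some box contains ≥ r objects we need more than (r − 1) · k objects total. Threshold: n = (r − 1) · k + 1. With r = 9 and k = 198: n = 8 · 198 + 1 = 1584 + 1 = 1585. For n = 1584 = 8 · 198, we can put exactly 8 objects in every box, avoiding 9 in any single one — so 1585 is tight.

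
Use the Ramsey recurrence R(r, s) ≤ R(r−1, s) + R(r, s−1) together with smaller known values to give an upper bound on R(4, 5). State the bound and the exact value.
R(4, 5) ≤ R(3, 5) + R(4, 4) = 14 + 18 = 32; exact value R(4, 5) = 25.

The Erdős–Szekeres recurrence R(r, s) ≤ R(r−1, s) + R(r, s−1) applied to (r, s) = (4, 5) gives
  R(4, 5) ≤ R(3, 5) + R(4, 4) = 14 + 18 = 32.
(Recall R(2, k) = k and R is symmetric.) The recurrence is not tight here (it gives 32, but the exact value is R(4, 5) = 25); the tight upper bound requires a sharper argument than the simple recurrence, combined with a lower-bound construction on K_{24}.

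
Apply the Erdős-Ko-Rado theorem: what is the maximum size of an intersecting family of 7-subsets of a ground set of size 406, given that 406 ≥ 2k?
max |F| = C(405, 6) = 5905264505400

Erdős-Ko-Rado (1961): when n ≥ 2k, max |F| = C(n−1, k−1). The bound is attained by the star {A : i ∈ A} for any fixed i ∈ [n]. Here C(406−1, 7−1) = C(405, 6) = 5905264505400.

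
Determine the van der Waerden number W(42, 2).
W(42, 2) = 42 + 1 = 43

A 2-term AP is any pair of integers, so a monochromatic 2-AP exists iff some colour is used at least twice. With 42 colours, the colouring i ↦ i on {1, ..., 42} uses each colour once, avoiding any monochromatic pair, so W(42, 2) > 42. For {1, ..., 43}, pigeonhole forces two integers of the same colour, which form a monochromatic 2-AP. Hence W(42, 2) = 43.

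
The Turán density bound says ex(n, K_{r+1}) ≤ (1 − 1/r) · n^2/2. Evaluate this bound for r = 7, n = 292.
Turán density bound = (6/7) · 292^2/2 = 255792/7 ≈ 36541.7143

Turán's theorem: ex(n, K_{r+1}) is achieved by the complete r-partite Turán graph T(n, r) with parts as balanced as possible, and is at most (1 − 1/r) · n^2/2. For r = 7, n = 292: the density bound is (6/7) · 85264/2 = 255792/7 ≈ 36541.7143. The integer-valued extremum is e(T(292, 7)) = 36541, which is strictly less than the density bound 255792/7 since 7 ∤ 292 (the parts of T(292, 7) cannot all be equal).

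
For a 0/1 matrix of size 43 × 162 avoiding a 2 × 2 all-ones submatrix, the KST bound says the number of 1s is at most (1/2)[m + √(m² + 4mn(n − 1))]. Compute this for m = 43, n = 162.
z(43, 162; 2, 2) ≤ (1/2)[43 + √(43² + 4·43·162·161)] = (1/2)[43 + √4487953] = 1080.7395

Kővári–Sós–Turán: let r_1, ..., r_43 be the row sums and z = Σ r_i the total number of 1s. Each pair of columns can share at most one row with both entries 1 (else a 2×2 all-ones block appears), so Σ_i C(r_i, 2) ≤ C(162, 2) = 13041. By convexity Σ_i C(r_i, 2) ≥ 43·C(z/43, 2) = z(z − 43)/(2·43), giving z² − 43z − 43·162·161 ≤ 0 and hence z ≤ (1/2)[43 + √(1849 + 4·1121526)] = (1/2)[43 + √4487953] ≈ (1/2)(43 + 2118.4789) = 1080.7395.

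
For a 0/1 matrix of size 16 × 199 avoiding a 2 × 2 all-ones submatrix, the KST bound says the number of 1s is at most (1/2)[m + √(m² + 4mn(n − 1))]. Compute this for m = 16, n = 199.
z(16, 199; 2, 2) ≤ (1/2)[16 + √(16² + 4·16·199·198)] = (1/2)[16 + √2521984] = 802.0378

Kővári–Sós–Turán: let r_1, ..., r_16 be the row sums and z = Σ r_i the total number of 1s. Each pair of columns can share at most one row with both entries 1 (else a 2×2 all-ones block appears), so Σ_i C(r_i, 2) ≤ C(199, 2) = 19701. By convexity Σ_i C(r_i, 2) ≥ 16·C(z/16, 2) = z(z − 16)/(2·16), giving z² − 16z − 16·199·198 ≤ 0 and hence z ≤ (1/2)[16 + √(256 + 4·630432)] = (1/2)[16 + √2521984] ≈ (1/2)(16 + 1588.0756) = 802.0378.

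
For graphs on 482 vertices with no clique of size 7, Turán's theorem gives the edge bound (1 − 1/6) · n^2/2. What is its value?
Turán density bound = (5/6) · 482^2/2 = 290405/3 ≈ 96801.6667

Turán's theorem: ex(n, K_{r+1}) is achieved by the complete r-partite Turán graph T(n, r) with parts as balanced as possible, and is at most (1 − 1/r) · n^2/2. For r = 6, n = 482: the density bound is (5/6) · 232324/2 = 290405/3 ≈ 96801.6667. The integer-valued extremum is e(T(482, 6)) = 96801, which is strictly less than the density bound 290405/3 since 6 ∤ 482 (the parts of T(482, 6) cannot all be equal).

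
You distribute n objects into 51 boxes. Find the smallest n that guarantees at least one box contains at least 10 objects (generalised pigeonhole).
n = (10 − 1)·51 + 1 = 460

By the generalised pigeonhole principle, to guarantee some box contains ≥ r objects we need more than (r − 1) · k objects total. Threshold: n = (r − 1) · k + 1. With r = 10 and k = 51: n = 9 · 51 + 1 = 459 + 1 = 460. For n = 459 = 9 · 51, we can put exactly 9 objects in every box, avoiding 10 in any single one — so 460 is tight.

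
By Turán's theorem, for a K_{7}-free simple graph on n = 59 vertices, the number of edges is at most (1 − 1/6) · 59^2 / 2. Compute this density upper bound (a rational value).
Turán density bound = (5/6) · 59^2/2 = 17405/12 ≈ 1450.4167

Turán's theorem: ex(n, K_{r+1}) is achieved by the complete r-partite Turán graph T(n, r) with parts as balanced as possible, and is at most (1 − 1/r) · n^2/2. For r = 6, n = 59: the density bound is (5/6) · 3481/2 = 17405/12 ≈ 1450.4167. The integer-valued extremum is e(T(59, 6)) = 1450, which is strictly less than the density bound 17405/12 since 6 ∤ 59 (the parts of T(59, 6) cannot all be equal).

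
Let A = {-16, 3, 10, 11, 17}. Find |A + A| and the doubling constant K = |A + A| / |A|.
K = |A + A| / |A| = 14/5

Enumerate A + A = {a + b : a, b ∈ A}. With |A| = 5, there are |A|^2 = 25 ordered sum pairs; collecting distinct values, A + A = {-32, -13, -6, -5, 1, 6, 13, 14, 20, 21, 22, 27, 28, 34}, so |A + A| = 14. Thus K = 14/5. For comparison, the minimum possible |A + A| over all 5-element sets is 2·5 − 1 = 9 (so min K = 9/5), attained only by arithmetic progressions.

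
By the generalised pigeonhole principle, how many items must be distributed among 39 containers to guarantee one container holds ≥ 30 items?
n = (30 − 1)·39 + 1 = 1132

By the generalised pigeonhole principle, to guarantee some box contains ≥ r objects we need more than (r − 1) · k objects total. Threshold: n = (r − 1) · k + 1. With r = 30 and k = 39: n = 29 · 39 + 1 = 1131 + 1 = 1132. For n = 1131 = 29 · 39, we can put exactly 29 objects in every box, avoiding 30 in any single one — so 1132 is tight.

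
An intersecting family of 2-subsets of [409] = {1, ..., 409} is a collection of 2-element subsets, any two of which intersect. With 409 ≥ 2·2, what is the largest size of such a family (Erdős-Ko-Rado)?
max |F| = C(408, 1) = 408

Erdős-Ko-Rado (1961): when n ≥ 2k, max |F| = C(n−1, k−1). The bound is attained by the star {A : i ∈ A} for any fixed i ∈ [n]. Here C(409−1, 2−1) = C(408, 1) = 408.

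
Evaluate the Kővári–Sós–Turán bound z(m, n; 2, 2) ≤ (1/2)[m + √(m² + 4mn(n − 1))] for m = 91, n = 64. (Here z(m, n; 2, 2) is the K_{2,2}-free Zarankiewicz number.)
z(91, 64; 2, 2) ≤ (1/2)[91 + √(91² + 4·91·64·63)] = (1/2)[91 + √1475929] = 652.9391

Kővári–Sós–Turán: let r_1, ..., r_91 be the row sums and z = Σ r_i the total number of 1s. Each pair of columns can share at most one row with both entries 1 (else a 2×2 all-ones block appears), so Σ_i C(r_i, 2) ≤ C(64, 2) = 2016. By convexity Σ_i C(r_i, 2) ≥ 91·C(z/91, 2) = z(z − 91)/(2·91), giving z² − 91z − 91·64·63 ≤ 0 and hence z ≤ (1/2)[91 + √(8281 + 4·366912)] = (1/2)[91 + √1475929] ≈ (1/2)(91 + 1214.8782) = 652.9391.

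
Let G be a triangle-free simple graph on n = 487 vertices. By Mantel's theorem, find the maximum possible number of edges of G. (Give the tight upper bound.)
ex(487, K_3) = ⌊487^2/4⌋ = 59292

Mantel (1907): a triangle-free graph on n vertices has at most ⌊n^2/4⌋ edges, with equality for the complete bipartite graph K_{⌊n/2⌋, ⌈n/2⌉}. For n = 487: ⌊487^2/4⌋ = ⌊237169/4⌋ = 59292. The extremal graph is K_{243, 244}, which has 243·244 = 59292 edges.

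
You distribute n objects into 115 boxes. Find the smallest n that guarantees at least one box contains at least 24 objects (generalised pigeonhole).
n = (24 − 1)·115 + 1 = 2646

By the generalised pigeonhole principle, to guarantee some box contains ≥ r objects we need more than (r − 1) · k objects total. Threshold: n = (r − 1) · k + 1. With r = 24 and k = 115: n = 23 · 115 + 1 = 2645 + 1 = 2646. For n = 2645 = 23 · 115, we can put exactly 23 objects in every box, avoiding 24 in any single one — so 2646 is tight.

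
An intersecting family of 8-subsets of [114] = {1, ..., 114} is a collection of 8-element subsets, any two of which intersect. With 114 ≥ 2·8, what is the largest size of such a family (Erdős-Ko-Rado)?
max |F| = C(113, 7) = 38620298376

The Erdős-Ko-Rado theorem states: for n ≥ 2k, an intersecting family of k-subsets of an n-element set has size at most C(n − 1, k − 1), with equality for 'star' families {A ⊆ [n] : |A| = k, i ∈ A} (fix an element i). For n = 114, k = 8: C(113, 7) = 38620298376.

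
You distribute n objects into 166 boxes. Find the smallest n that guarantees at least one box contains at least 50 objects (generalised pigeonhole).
n = (50 − 1)·166 + 1 = 8135

By the generalised pigeonhole principle, to guarantee some box contains ≥ r objects we need more than (r − 1) · k objects total. Threshold: n = (r − 1) · k + 1. With r = 50 and k = 166: n = 49 · 166 + 1 = 8134 + 1 = 8135. For n = 8134 = 49 · 166, we can put exactly 49 objects in every box, avoiding 50 in any single one — so 8135 is tight.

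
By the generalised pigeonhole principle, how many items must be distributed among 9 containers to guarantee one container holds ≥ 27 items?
n = (27 − 1)·9 + 1 = 235

By the generalised pigeonhole principle, to guarantee some box contains ≥ r objects we need more than (r − 1) · k objects total. Threshold: n = (r − 1) · k + 1. With r = 27 and k = 9: n = 26 · 9 + 1 = 234 + 1 = 235. For n = 234 = 26 · 9, we can put exactly 26 objects in every box, avoiding 27 in any single one — so 235 is tight.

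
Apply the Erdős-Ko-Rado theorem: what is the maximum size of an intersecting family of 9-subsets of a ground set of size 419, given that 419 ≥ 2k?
max |F| = C(418, 8) = 21608403021078588

The Erdős-Ko-Rado theorem states: for n ≥ 2k, an intersecting family of k-subsets of an n-element set has size at most C(n − 1, k − 1), with equality for 'star' families {A ⊆ [n] : |A| = k, i ∈ A} (fix an element i). For n = 419, k = 9: C(418, 8) = 21608403021078588.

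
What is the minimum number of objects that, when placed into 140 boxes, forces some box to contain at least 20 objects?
n = (20 − 1)·140 + 1 = 2661

By the generalised pigeonhole principle, to guarantee some box contains ≥ r objects we need more than (r − 1) · k objects total. Threshold: n = (r − 1) · k + 1. With r = 20 and k = 140: n = 19 · 140 + 1 = 2660 + 1 = 2661. For n = 2660 = 19 · 140, we can put exactly 19 objects in every box, avoiding 20 in any single one — so 2661 is tight.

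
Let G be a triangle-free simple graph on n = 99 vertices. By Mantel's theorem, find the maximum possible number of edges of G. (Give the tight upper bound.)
ex(99, K_3) = ⌊99^2/4⌋ = 2450

Mantel (1907): a triangle-free graph on n vertices has at most ⌊n^2/4⌋ edges, with equality for the complete bipartite graph K_{⌊n/2⌋, ⌈n/2⌉}. For n = 99: ⌊99^2/4⌋ = ⌊9801/4⌋ = 2450. The extremal graph is K_{49, 50}, which has 49·50 = 2450 edges.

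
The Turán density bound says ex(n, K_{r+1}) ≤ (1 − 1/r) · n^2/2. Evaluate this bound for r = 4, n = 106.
Turán density bound = (3/4) · 106^2/2 = 8427/2 ≈ 4213.5

Turán's theorem: ex(n, K_{r+1}) is achieved by the complete r-partite Turán graph T(n, r) with parts as balanced as possible, and is at most (1 − 1/r) · n^2/2. For r = 4, n = 106: the density bound is (3/4) · 11236/2 = 8427/2 ≈ 4213.5. The integer-valued extremum is e(T(106, 4)) = 4213, which is strictly less than the density bound 8427/2 since 4 ∤ 106 (the parts of T(106, 4) cannot all be equal).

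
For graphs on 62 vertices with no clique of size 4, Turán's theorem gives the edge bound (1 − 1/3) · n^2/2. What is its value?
Turán density bound = (2/3) · 62^2/2 = 3844/3 ≈ 1281.3333

Turán's theorem: ex(n, K_{r+1}) is achieved by the complete r-partite Turán graph T(n, r) with parts as balanced as possible, and is at most (1 − 1/r) · n^2/2. For r = 3, n = 62: the density bound is (2/3) · 3844/2 = 3844/3 ≈ 1281.3333. The integer-valued extremum is e(T(62, 3)) = 1281, which is strictly less than the density bound 3844/3 since 3 ∤ 62 (the parts of T(62, 3) cannot all be equal).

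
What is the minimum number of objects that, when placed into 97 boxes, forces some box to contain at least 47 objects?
n = (47 − 1)·97 + 1 = 4463

By the generalised pigeonhole principle, to guarantee some box contains ≥ r objects we need more than (r − 1) · k objects total. Threshold: n = (r − 1) · k + 1. With r = 47 and k = 97: n = 46 · 97 + 1 = 4462 + 1 = 4463. For n = 4462 = 46 · 97, we can put exactly 46 objects in every box, avoiding 47 in any single one — so 4463 is tight.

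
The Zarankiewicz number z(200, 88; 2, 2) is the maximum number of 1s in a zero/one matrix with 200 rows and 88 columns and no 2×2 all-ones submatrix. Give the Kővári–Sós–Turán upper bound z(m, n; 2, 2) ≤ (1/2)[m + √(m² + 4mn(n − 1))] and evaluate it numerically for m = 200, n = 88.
z(200, 88; 2, 2) ≤ (1/2)[200 + √(200² + 4·200·88·87)] = (1/2)[200 + √6164800] = 1341.4508

Kővári–Sós–Turán: let r_1, ..., r_200 be the row sums and z = Σ r_i the total number of 1s. Each pair of columns can share at most one row with both entries 1 (else a 2×2 all-ones block appears), so Σ_i C(r_i, 2) ≤ C(88, 2) = 3828. By convexity Σ_i C(r_i, 2) ≥ 200·C(z/200, 2) = z(z − 200)/(2·200), giving z² − 200z − 200·88·87 ≤ 0 and hence z ≤ (1/2)[200 + √(40000 + 4·1531200)] = (1/2)[200 + √6164800] ≈ (1/2)(200 + 2482.9015) = 1341.4508.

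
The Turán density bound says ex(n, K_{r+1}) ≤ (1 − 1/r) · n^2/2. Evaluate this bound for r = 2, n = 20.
Turán density bound = (1/2) · 20^2/2 = 100

Turán's theorem: ex(n, K_{r+1}) is achieved by the complete r-partite Turán graph T(n, r) with parts as balanced as possible, and is at most (1 − 1/r) · n^2/2. For r = 2, n = 20: the density bound is (1/2) · 400/2 = 100. Since 2 ∣ 20, the Turán graph T(20, 2) has parts of equal size 10, and its edge count e(T(20, 2)) = 100 attains the density bound exactly.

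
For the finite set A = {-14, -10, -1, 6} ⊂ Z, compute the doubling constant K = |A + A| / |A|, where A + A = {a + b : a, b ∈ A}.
K = |A + A| / |A| = 10/4 = 5/2

Enumerate A + A = {a + b : a, b ∈ A}. With |A| = 4, there are |A|^2 = 16 ordered sum pairs; collecting distinct values, A + A = {-28, -24, -20, -15, -11, -8, -4, -2, 5, 12}, so |A + A| = 10. Thus K = 10/4 = 5/2. For comparison, the minimum possible |A + A| over all 4-element sets is 2·4 − 1 = 7 (so min K = 7/4), attained only by arithmetic progressions.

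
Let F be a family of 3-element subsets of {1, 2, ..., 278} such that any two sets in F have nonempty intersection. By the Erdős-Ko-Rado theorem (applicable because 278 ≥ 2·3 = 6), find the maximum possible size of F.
max |F| = C(277, 2) = 38226

Erdős-Ko-Rado (1961): when n ≥ 2k, max |F| = C(n−1, k−1). The bound is attained by the star {A : i ∈ A} for any fixed i ∈ [n]. Here C(278−1, 3−1) = C(277, 2) = 38226.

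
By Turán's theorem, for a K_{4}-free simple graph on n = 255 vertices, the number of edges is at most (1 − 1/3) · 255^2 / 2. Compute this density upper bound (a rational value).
Turán density bound = (2/3) · 255^2/2 = 21675

Turán's theorem: ex(n, K_{r+1}) is achieved by the complete r-partite Turán graph T(n, r) with parts as balanced as possible, and is at most (1 − 1/r) · n^2/2. For r = 3, n = 255: the density bound is (2/3) · 65025/2 = 21675. Since 3 ∣ 255, the Turán graph T(255, 3) has parts of equal size 85, and its edge count e(T(255, 3)) = 21675 attains the density bound exactly.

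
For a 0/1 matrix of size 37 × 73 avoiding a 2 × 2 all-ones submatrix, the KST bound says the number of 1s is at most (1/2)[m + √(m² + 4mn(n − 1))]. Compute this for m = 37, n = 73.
z(37, 73; 2, 2) ≤ (1/2)[37 + √(37² + 4·37·73·72)] = (1/2)[37 + √779257] = 459.8777

Kővári–Sós–Turán: let r_1, ..., r_37 be the row sums and z = Σ r_i the total number of 1s. Each pair of columns can share at most one row with both entries 1 (else a 2×2 all-ones block appears), so Σ_i C(r_i, 2) ≤ C(73, 2) = 2628. By convexity Σ_i C(r_i, 2) ≥ 37·C(z/37, 2) = z(z − 37)/(2·37), giving z² − 37z − 37·73·72 ≤ 0 and hence z ≤ (1/2)[37 + √(1369 + 4·194472)] = (1/2)[37 + √779257] ≈ (1/2)(37 + 882.7553) = 459.8777.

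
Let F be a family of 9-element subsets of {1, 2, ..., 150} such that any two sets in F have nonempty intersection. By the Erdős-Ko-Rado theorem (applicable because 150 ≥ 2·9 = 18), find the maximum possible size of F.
max |F| = C(149, 8) = 4976826800946

Erdős-Ko-Rado (1961): when n ≥ 2k, max |F| = C(n−1, k−1). The bound is attained by the star {A : i ∈ A} for any fixed i ∈ [n]. Here C(150−1, 9−1) = C(149, 8) = 4976826800946.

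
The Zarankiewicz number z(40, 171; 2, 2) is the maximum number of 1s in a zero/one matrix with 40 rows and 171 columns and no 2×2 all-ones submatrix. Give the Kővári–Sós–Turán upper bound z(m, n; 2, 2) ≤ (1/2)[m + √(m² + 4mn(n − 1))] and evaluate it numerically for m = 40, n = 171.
z(40, 171; 2, 2) ≤ (1/2)[40 + √(40² + 4·40·171·170)] = (1/2)[40 + √4652800] = 1098.5175

Kővári–Sós–Turán: let r_1, ..., r_40 be the row sums and z = Σ r_i the total number of 1s. Each pair of columns can share at most one row with both entries 1 (else a 2×2 all-ones block appears), so Σ_i C(r_i, 2) ≤ C(171, 2) = 14535. By convexity Σ_i C(r_i, 2) ≥ 40·C(z/40, 2) = z(z − 40)/(2·40), giving z² − 40z − 40·171·170 ≤ 0 and hence z ≤ (1/2)[40 + √(1600 + 4·1162800)] = (1/2)[40 + √4652800] ≈ (1/2)(40 + 2157.035) = 1098.5175.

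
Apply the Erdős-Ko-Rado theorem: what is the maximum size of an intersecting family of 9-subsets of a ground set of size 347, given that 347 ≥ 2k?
max |F| = C(346, 8) = 4695548528462715

The Erdős-Ko-Rado theorem states: for n ≥ 2k, an intersecting family of k-subsets of an n-element set has size at most C(n − 1, k − 1), with equality for 'star' families {A ⊆ [n] : |A| = k, i ∈ A} (fix an element i). For n = 347, k = 9: C(346, 8) = 4695548528462715.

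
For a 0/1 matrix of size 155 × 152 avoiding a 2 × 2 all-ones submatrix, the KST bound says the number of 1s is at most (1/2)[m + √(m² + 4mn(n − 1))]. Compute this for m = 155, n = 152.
z(155, 152; 2, 2) ≤ (1/2)[155 + √(155² + 4·155·152·151)] = (1/2)[155 + √14254265] = 1965.241

Kővári–Sós–Turán: let r_1, ..., r_155 be the row sums and z = Σ r_i the total number of 1s. Each pair of columns can share at most one row with both entries 1 (else a 2×2 all-ones block appears), so Σ_i C(r_i, 2) ≤ C(152, 2) = 11476. By convexity Σ_i C(r_i, 2) ≥ 155·C(z/155, 2) = z(z − 155)/(2·155), giving z² − 155z − 155·152·151 ≤ 0 and hence z ≤ (1/2)[155 + √(24025 + 4·3557560)] = (1/2)[155 + √14254265] ≈ (1/2)(155 + 3775.4821) = 1965.241.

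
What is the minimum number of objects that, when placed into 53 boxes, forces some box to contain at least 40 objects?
n = (40 − 1)·53 + 1 = 2068

By the generalised pigeonhole principle, to guarantee some box contains ≥ r objects we need more than (r − 1) · k objects total. Threshold: n = (r − 1) · k + 1. With r = 40 and k = 53: n = 39 · 53 + 1 = 2067 + 1 = 2068. For n = 2067 = 39 · 53, we can put exactly 39 objects in every box, avoiding 40 in any single one — so 2068 is tight.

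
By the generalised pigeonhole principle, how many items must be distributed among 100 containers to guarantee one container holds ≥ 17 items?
n = (17 − 1)·100 + 1 = 1601

By the generalised pigeonhole principle, to guarantee some box contains ≥ r objects we need more than (r − 1) · k objects total. Threshold: n = (r − 1) · k + 1. With r = 17 and k = 100: n = 16 · 100 + 1 = 1600 + 1 = 1601. For n = 1600 = 16 · 100, we can put exactly 16 objects in every box, avoiding 17 in any single one — so 1601 is tight.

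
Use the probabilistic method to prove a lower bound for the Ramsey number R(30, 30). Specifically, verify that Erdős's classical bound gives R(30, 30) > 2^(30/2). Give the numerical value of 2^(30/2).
2^(30/2) = 32768; so R(30, 30) > 32768

Colour each edge of K_n uniformly at random with red/blue. The expected number of monochromatic K_30 is C(n, 30) · 2 · 2^(−C(30,2)). If C(n, 30) · 2^(1 − C(30,2)) < 1, then with positive probability no monochromatic K_30 exists, so R(30, 30) > n. The standard estimate C(n, 30) ≤ n^30/30! shows this inequality holds whenever n ≤ 2^(30/2) (since 30! · 2^(C(30,2) − 1) > 2^(30^2/2) ≥ n^30). Hence R(30, 30) > 2^(30/2) = 32768.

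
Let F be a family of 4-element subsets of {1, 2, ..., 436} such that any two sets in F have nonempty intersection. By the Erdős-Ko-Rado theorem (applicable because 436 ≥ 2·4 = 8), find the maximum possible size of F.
max |F| = C(435, 3) = 13624345

The Erdős-Ko-Rado theorem states: for n ≥ 2k, an intersecting family of k-subsets of an n-element set has size at most C(n − 1, k − 1), with equality for 'star' families {A ⊆ [n] : |A| = k, i ∈ A} (fix an element i). For n = 436, k = 4: C(435, 3) = 13624345.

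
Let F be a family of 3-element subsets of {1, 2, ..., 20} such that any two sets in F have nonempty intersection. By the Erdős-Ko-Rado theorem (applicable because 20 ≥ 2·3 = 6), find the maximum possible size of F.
max |F| = C(19, 2) = 171

Erdős-Ko-Rado (1961): when n ≥ 2k, max |F| = C(n−1, k−1). The bound is attained by the star {A : i ∈ A} for any fixed i ∈ [n]. Here C(20−1, 3−1) = C(19, 2) = 171.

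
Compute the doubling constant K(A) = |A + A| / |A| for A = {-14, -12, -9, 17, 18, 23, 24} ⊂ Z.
K = |A + A| / |A| = 26/7

Enumerate A + A = {a + b : a, b ∈ A}. With |A| = 7, there are |A|^2 = 49 ordered sum pairs; collecting distinct values, A + A = {-28, -26, -24, -23, -21, -18, 3, 4, 5, 6, 8, 9, 10, 11, 12, 14, 15, 34, 35, 36, 40, 41, 42, 46, 47, 48}, so |A + A| = 26. Thus K = 26/7. For comparison, the minimum possible |A + A| over all 7-element sets is 2·7 − 1 = 13 (so min K = 13/7), attained only by arithmetic progressions.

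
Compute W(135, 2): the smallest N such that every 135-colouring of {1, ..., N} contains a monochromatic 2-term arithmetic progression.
W(135, 2) = 135 + 1 = 136

A 2-term AP is any pair of integers, so a monochromatic 2-AP exists iff some colour is used at least twice. With 135 colours, the colouring i ↦ i on {1, ..., 135} uses each colour once, avoiding any monochromatic pair, so W(135, 2) > 135. For {1, ..., 136}, pigeonhole forces two integers of the same colour, which form a monochromatic 2-AP. Hence W(135, 2) = 136.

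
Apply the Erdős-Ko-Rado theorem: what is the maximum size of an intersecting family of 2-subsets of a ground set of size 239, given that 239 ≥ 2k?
max |F| = C(238, 1) = 238

Erdős-Ko-Rado (1961): when n ≥ 2k, max |F| = C(n−1, k−1). The bound is attained by the star {A : i ∈ A} for any fixed i ∈ [n]. Here C(239−1, 2−1) = C(238, 1) = 238.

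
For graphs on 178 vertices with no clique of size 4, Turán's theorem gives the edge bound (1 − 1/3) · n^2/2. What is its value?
Turán density bound = (2/3) · 178^2/2 = 31684/3 ≈ 10561.3333

Turán's theorem: ex(n, K_{r+1}) is achieved by the complete r-partite Turán graph T(n, r) with parts as balanced as possible, and is at most (1 − 1/r) · n^2/2. For r = 3, n = 178: the density bound is (2/3) · 31684/2 = 31684/3 ≈ 10561.3333. The integer-valued extremum is e(T(178, 3)) = 10561, which is strictly less than the density bound 31684/3 since 3 ∤ 178 (the parts of T(178, 3) cannot all be equal).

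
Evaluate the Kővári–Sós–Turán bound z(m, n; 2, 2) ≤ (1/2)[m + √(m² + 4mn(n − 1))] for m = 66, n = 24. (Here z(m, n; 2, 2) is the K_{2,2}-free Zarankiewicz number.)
z(66, 24; 2, 2) ≤ (1/2)[66 + √(66² + 4·66·24·23)] = (1/2)[66 + √150084] = 226.7034

Kővári–Sós–Turán: let r_1, ..., r_66 be the row sums and z = Σ r_i the total number of 1s. Each pair of columns can share at most one row with both entries 1 (else a 2×2 all-ones block appears), so Σ_i C(r_i, 2) ≤ C(24, 2) = 276. By convexity Σ_i C(r_i, 2) ≥ 66·C(z/66, 2) = z(z − 66)/(2·66), giving z² − 66z − 66·24·23 ≤ 0 and hence z ≤ (1/2)[66 + √(4356 + 4·36432)] = (1/2)[66 + √150084] ≈ (1/2)(66 + 387.4068) = 226.7034.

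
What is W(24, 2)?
W(24, 2) = 24 + 1 = 25

A 2-term AP is any pair of integers, so a monochromatic 2-AP exists iff some colour is used at least twice. With 24 colours, the colouring i ↦ i on {1, ..., 24} uses each colour once, avoiding any monochromatic pair, so W(24, 2) > 24. For {1, ..., 25}, pigeonhole forces two integers of the same colour, which form a monochromatic 2-AP. Hence W(24, 2) = 25.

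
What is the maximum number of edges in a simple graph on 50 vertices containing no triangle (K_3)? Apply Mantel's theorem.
ex(50, K_3) = ⌊50^2/4⌋ = 625

Mantel (1907): a triangle-free graph on n vertices has at most ⌊n^2/4⌋ edges, with equality for the complete bipartite graph K_{⌊n/2⌋, ⌈n/2⌉}. For n = 50: ⌊50^2/4⌋ = ⌊2500/4⌋ = 625. The extremal graph is K_{25, 25}, which has 25·25 = 625 edges.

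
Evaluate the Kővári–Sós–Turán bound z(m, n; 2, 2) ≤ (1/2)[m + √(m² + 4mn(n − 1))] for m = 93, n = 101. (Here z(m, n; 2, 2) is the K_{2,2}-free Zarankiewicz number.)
z(93, 101; 2, 2) ≤ (1/2)[93 + √(93² + 4·93·101·100)] = (1/2)[93 + √3765849] = 1016.7898

Kővári–Sós–Turán: let r_1, ..., r_93 be the row sums and z = Σ r_i the total number of 1s. Each pair of columns can share at most one row with both entries 1 (else a 2×2 all-ones block appears), so Σ_i C(r_i, 2) ≤ C(101, 2) = 5050. By convexity Σ_i C(r_i, 2) ≥ 93·C(z/93, 2) = z(z − 93)/(2·93), giving z² − 93z − 93·101·100 ≤ 0 and hence z ≤ (1/2)[93 + √(8649 + 4·939300)] = (1/2)[93 + √3765849] ≈ (1/2)(93 + 1940.5796) = 1016.7898.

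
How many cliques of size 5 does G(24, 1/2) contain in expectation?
E[# K_5] = C(24, 5) · (1/2)^C(5, 2) = 42504 / 2^10 = 5313/128 = 41.5078125

For each 5-subset S of vertices (there are C(24, 5) = 42504 such S), let X_S = 1 if S induces a K_5 (all C(5, 2) = 10 edges present). Then P(X_S = 1) = (1/2)^10 = 1/1024. By linearity of expectation, E[# K_5] = C(24, 5) · (1/2)^10 = 42504 / 1024 = 5313/128 = 41.5078125.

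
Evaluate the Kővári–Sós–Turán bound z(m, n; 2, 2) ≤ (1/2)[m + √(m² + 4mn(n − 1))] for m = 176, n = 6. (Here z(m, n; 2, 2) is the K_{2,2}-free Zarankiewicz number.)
z(176, 6; 2, 2) ≤ (1/2)[176 + √(176² + 4·176·6·5)] = (1/2)[176 + √52096] = 202.1227

Kővári–Sós–Turán: let r_1, ..., r_176 be the row sums and z = Σ r_i the total number of 1s. Each pair of columns can share at most one row with both entries 1 (else a 2×2 all-ones block appears), so Σ_i C(r_i, 2) ≤ C(6, 2) = 15. By convexity Σ_i C(r_i, 2) ≥ 176·C(z/176, 2) = z(z − 176)/(2·176), giving z² − 176z − 176·6·5 ≤ 0 and hence z ≤ (1/2)[176 + √(30976 + 4·5280)] = (1/2)[176 + √52096] ≈ (1/2)(176 + 228.2455) = 202.1227.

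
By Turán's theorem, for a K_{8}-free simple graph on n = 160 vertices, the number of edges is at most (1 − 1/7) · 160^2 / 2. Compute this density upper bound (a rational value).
Turán density bound = (6/7) · 160^2/2 = 76800/7 ≈ 10971.4286

Turán's theorem: ex(n, K_{r+1}) is achieved by the complete r-partite Turán graph T(n, r) with parts as balanced as possible, and is at most (1 − 1/r) · n^2/2. For r = 7, n = 160: the density bound is (6/7) · 25600/2 = 76800/7 ≈ 10971.4286. The integer-valued extremum is e(T(160, 7)) = 10971, which is strictly less than the density bound 76800/7 since 7 ∤ 160 (the parts of T(160, 7) cannot all be equal).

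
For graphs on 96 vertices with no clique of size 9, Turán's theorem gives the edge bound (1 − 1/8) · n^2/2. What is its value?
Turán density bound = (7/8) · 96^2/2 = 4032

Turán's theorem: ex(n, K_{r+1}) is achieved by the complete r-partite Turán graph T(n, r) with parts as balanced as possible, and is at most (1 − 1/r) · n^2/2. For r = 8, n = 96: the density bound is (7/8) · 9216/2 = 4032. Since 8 ∣ 96, the Turán graph T(96, 8) has parts of equal size 12, and its edge count e(T(96, 8)) = 4032 attains the density bound exactly.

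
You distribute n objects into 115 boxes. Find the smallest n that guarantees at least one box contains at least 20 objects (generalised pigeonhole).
n = (20 − 1)·115 + 1 = 2186

By the generalised pigeonhole principle, to guarantee some box contains ≥ r objects we need more than (r − 1) · k objects total. Threshold: n = (r − 1) · k + 1. With r = 20 and k = 115: n = 19 · 115 + 1 = 2185 + 1 = 2186. For n = 2185 = 19 · 115, we can put exactly 19 objects in every box, avoiding 20 in any single one — so 2186 is tight.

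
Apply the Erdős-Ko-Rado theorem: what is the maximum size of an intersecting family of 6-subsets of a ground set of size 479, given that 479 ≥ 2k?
max |F| = C(478, 5) = 203631018570

The Erdős-Ko-Rado theorem states: for n ≥ 2k, an intersecting family of k-subsets of an n-element set has size at most C(n − 1, k − 1), with equality for 'star' families {A ⊆ [n] : |A| = k, i ∈ A} (fix an element i). For n = 479, k = 6: C(478, 5) = 203631018570.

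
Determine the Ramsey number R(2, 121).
R(2, 121) = 121

R(2, k) = k for all k ≥ 2: in a 2-colouring of K_k, either some edge is red (a red K_2) or all edges are blue (a blue K_k). And K_{120} coloured all-blue has no blue K_121, so R(2, 121) > 120. Hence R(2, 121) = 121.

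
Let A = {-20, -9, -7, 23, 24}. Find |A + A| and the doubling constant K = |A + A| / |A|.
K = |A + A| / |A| = 15/5 = 3

Enumerate A + A = {a + b : a, b ∈ A}. With |A| = 5, there are |A|^2 = 25 ordered sum pairs; collecting distinct values, A + A = {-40, -29, -27, -18, -16, -14, 3, 4, 14, 15, 16, 17, 46, 47, 48}, so |A + A| = 15. Thus K = 15/5 = 3. For comparison, the minimum possible |A + A| over all 5-element sets is 2·5 − 1 = 9 (so min K = 9/5), attained only by arithmetic progressions.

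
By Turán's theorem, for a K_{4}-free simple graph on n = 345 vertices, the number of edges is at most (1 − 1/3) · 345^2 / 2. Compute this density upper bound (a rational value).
Turán density bound = (2/3) · 345^2/2 = 39675

Turán's theorem: ex(n, K_{r+1}) is achieved by the complete r-partite Turán graph T(n, r) with parts as balanced as possible, and is at most (1 − 1/r) · n^2/2. For r = 3, n = 345: the density bound is (2/3) · 119025/2 = 39675. Since 3 ∣ 345, the Turán graph T(345, 3) has parts of equal size 115, and its edge count e(T(345, 3)) = 39675 attains the density bound exactly.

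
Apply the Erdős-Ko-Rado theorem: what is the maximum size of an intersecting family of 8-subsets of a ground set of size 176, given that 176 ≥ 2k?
max |F| = C(175, 7) = 883208107275

The Erdős-Ko-Rado theorem states: for n ≥ 2k, an intersecting family of k-subsets of an n-element set has size at most C(n − 1, k − 1), with equality for 'star' families {A ⊆ [n] : |A| = k, i ∈ A} (fix an element i). For n = 176, k = 8: C(175, 7) = 883208107275.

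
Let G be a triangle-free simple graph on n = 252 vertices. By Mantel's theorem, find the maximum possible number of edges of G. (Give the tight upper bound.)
ex(252, K_3) = ⌊252^2/4⌋ = 15876

Mantel (1907): a triangle-free graph on n vertices has at most ⌊n^2/4⌋ edges, with equality for the complete bipartite graph K_{⌊n/2⌋, ⌈n/2⌉}. For n = 252: ⌊252^2/4⌋ = ⌊63504/4⌋ = 15876. The extremal graph is K_{126, 126}, which has 126·126 = 15876 edges.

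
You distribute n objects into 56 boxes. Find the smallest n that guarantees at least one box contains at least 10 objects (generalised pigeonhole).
n = (10 − 1)·56 + 1 = 505

By the generalised pigeonhole principle, to guarantee some box contains ≥ r objects we need more than (r − 1) · k objects total. Threshold: n = (r − 1) · k + 1. With r = 10 and k = 56: n = 9 · 56 + 1 = 504 + 1 = 505. For n = 504 = 9 · 56, we can put exactly 9 objects in every box, avoiding 10 in any single one — so 505 is tight.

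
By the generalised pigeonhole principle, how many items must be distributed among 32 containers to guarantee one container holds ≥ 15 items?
n = (15 − 1)·32 + 1 = 449

By the generalised pigeonhole principle, to guarantee some box contains ≥ r objects we need more than (r − 1) · k objects total. Threshold: n = (r − 1) · k + 1. With r = 15 and k = 32: n = 14 · 32 + 1 = 448 + 1 = 449. For n = 448 = 14 · 32, we can put exactly 14 objects in every box, avoiding 15 in any single one — so 449 is tight.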